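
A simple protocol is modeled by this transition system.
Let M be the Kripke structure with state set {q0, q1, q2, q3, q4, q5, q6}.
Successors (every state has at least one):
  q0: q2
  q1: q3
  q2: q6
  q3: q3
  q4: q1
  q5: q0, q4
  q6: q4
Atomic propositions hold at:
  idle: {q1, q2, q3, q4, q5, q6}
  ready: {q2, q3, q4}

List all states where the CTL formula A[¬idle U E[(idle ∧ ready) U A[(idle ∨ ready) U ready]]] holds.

{q0, q1, q2, q3, q4, q6}

Sat(¬idle) = {q0}
Sat(idle ∧ ready) = {q2, q3, q4}
Sat(idle ∨ ready) = {q1, q2, q3, q4, q5, q6}
A[(idle ∨ ready) U ready]: least fixpoint, start Z0 = Sat(ready) = {q2, q3, q4}, add states in Sat(idle ∨ ready) with every successor in Z. Z1 = {q1, q2, q3, q4, q6}; fixed.
Sat(A[(idle ∨ ready) U ready]) = {q1, q2, q3, q4, q6}
E[(idle ∧ ready) U A[(idle ∨ ready) U ready]]: least fixpoint, start Z0 = Sat(A[(idle ∨ ready) U ready]) = {q1, q2, q3, q4, q6}, add states in Sat(idle ∧ ready) with some successor in Z. Already a fixed point.
Sat(E[(idle ∧ ready) U A[(idle ∨ ready) U ready]]) = {q1, q2, q3, q4, q6}
A[¬idle U E[(idle ∧ ready) U A[(idle ∨ ready) U ready]]]: least fixpoint, start Z0 = Sat(E[(idle ∧ ready) U A[(idle ∨ ready) U ready]]) = {q1, q2, q3, q4, q6}, add states in Sat(¬idle) with every successor in Z. Z1 = {q0, q1, q2, q3, q4, q6}; fixed.
Sat(A[¬idle U E[(idle ∧ ready) U A[(idle ∨ ready) U ready]]]) = {q0, q1, q2, q3, q4, q6}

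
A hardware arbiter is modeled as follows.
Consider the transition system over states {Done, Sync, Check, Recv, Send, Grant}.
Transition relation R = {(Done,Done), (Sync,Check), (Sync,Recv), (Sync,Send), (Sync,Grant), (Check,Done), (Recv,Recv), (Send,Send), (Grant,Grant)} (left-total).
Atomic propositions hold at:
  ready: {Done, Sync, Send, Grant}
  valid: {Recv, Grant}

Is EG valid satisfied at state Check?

EG valid: greatest fixpoint, start Z0 = {Recv, Grant}, keep only states in Sat with some successor in Z. Already a fixed point.
Sat(EG valid) = {Recv, Grant}
Check ∉ Sat(EG valid) = {Recv, Grant}, so the formula does not hold at Check.

No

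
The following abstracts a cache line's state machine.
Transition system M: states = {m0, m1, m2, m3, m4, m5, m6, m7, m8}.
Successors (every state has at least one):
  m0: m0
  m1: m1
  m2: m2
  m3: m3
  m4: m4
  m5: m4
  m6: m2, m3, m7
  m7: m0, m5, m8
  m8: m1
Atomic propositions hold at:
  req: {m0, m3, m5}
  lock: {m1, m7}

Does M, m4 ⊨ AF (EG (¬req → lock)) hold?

No

Sat(¬req) = {m1, m2, m4, m6, m7, m8}
Sat(¬req → lock) = {m0, m1, m3, m5, m7}
EG (¬req → lock): greatest fixpoint, start Z0 = {m0, m1, m3, m5, m7}, keep only states in Sat with some successor in Z. Z1 = {m0, m1, m3, m7}; fixed.
Sat(EG (¬req → lock)) = {m0, m1, m3, m7}
AF (EG (¬req → lock)): least fixpoint, start Z0 = {m0, m1, m3, m7}, add states with every successor in Z. Z1 = {m0, m1, m3, m7, m8}; fixed.
Sat(AF (EG (¬req → lock))) = {m0, m1, m3, m7, m8}
m4 ∉ Sat(AF (EG (¬req → lock))) = {m0, m1, m3, m7, m8}, so the formula does not hold at m4.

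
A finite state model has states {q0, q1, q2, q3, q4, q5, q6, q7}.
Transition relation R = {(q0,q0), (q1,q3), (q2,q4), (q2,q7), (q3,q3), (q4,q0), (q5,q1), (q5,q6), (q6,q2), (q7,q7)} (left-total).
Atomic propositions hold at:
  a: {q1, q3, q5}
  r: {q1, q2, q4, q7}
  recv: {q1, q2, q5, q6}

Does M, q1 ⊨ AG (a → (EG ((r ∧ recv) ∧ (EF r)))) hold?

Sat(r ∧ recv) = {q1, q2}
EF r: least fixpoint, start Z0 = {q1, q2, q4, q7}, add states with some successor in Z. Z1 = {q1, q2, q4, q5, q6, q7}; fixed.
Sat(EF r) = {q1, q2, q4, q5, q6, q7}
Sat((r ∧ recv) ∧ (EF r)) = {q1, q2}
EG ((r ∧ recv) ∧ (EF r)): greatest fixpoint, start Z0 = {q1, q2}, keep only states in Sat with some successor in Z. Z1 = ∅; fixed.
Sat(EG ((r ∧ recv) ∧ (EF r))) = ∅
Sat(a → (EG ((r ∧ recv) ∧ (EF r)))) = {q0, q2, q4, q6, q7}
AG (a → (EG ((r ∧ recv) ∧ (EF r)))): greatest fixpoint, start Z0 = {q0, q2, q4, q6, q7}, keep only states in Sat with every successor in Z. Already a fixed point.
Sat(AG (a → (EG ((r ∧ recv) ∧ (EF r))))) = {q0, q2, q4, q6, q7}
q1 ∉ Sat(AG (a → (EG ((r ∧ recv) ∧ (EF r))))) = {q0, q2, q4, q6, q7}, so the formula does not hold at q1.

No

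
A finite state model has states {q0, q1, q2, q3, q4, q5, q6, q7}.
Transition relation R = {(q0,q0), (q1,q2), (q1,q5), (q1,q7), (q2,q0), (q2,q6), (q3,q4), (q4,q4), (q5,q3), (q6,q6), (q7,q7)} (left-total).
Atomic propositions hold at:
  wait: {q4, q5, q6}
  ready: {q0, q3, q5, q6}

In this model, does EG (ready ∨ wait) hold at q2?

No

Sat(ready ∨ wait) = {q0, q3, q4, q5, q6}
EG (ready ∨ wait): greatest fixpoint, start Z0 = {q0, q3, q4, q5, q6}, keep only states in Sat with some successor in Z. Already a fixed point.
Sat(EG (ready ∨ wait)) = {q0, q3, q4, q5, q6}
q2 ∉ Sat(EG (ready ∨ wait)) = {q0, q3, q4, q5, q6}, so the formula does not hold at q2.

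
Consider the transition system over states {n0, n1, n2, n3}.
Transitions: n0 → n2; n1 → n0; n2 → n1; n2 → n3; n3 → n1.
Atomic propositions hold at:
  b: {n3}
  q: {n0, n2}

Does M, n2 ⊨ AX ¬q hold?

Sat(¬q) = {n1, n3}
Sat(AX ¬q) = {s : every successor in {n1, n3}} = {n2, n3}
n2 ∈ Sat(AX ¬q) = {n2, n3}, so the formula holds at n2.

Yes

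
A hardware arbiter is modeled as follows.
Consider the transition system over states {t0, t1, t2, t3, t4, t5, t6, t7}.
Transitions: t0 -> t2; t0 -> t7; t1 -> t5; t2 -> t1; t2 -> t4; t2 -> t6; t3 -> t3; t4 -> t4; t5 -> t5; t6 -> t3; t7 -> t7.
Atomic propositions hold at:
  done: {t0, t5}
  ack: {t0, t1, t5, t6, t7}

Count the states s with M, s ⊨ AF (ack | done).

5

Sat(ack | done) = {t0, t1, t5, t6, t7}
AF (ack | done): least fixpoint, start Z0 = {t0, t1, t5, t6, t7}, add states with every successor in Z. Already a fixed point.
Sat(AF (ack | done)) = {t0, t1, t5, t6, t7}
|Sat(AF (ack | done))| = |{t0, t1, t5, t6, t7}| = 5.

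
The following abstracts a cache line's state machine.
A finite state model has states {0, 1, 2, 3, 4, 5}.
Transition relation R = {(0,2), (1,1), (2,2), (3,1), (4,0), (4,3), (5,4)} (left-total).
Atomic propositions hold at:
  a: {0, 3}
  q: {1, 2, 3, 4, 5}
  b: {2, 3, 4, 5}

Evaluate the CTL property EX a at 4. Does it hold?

Yes

Sat(EX a) = {s : some successor in {0, 3}} = {4}
4 ∈ Sat(EX a) = {4}, so the formula holds at 4.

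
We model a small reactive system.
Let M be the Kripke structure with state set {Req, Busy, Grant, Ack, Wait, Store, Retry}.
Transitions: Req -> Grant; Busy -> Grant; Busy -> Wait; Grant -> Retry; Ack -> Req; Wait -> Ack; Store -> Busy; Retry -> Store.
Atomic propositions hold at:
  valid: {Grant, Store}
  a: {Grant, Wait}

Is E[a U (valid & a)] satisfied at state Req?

No

Sat(valid & a) = {Grant}
E[a U (valid & a)]: least fixpoint, start Z0 = Sat((valid & a)) = {Grant}, add states in Sat(a) with some successor in Z. Already a fixed point.
Sat(E[a U (valid & a)]) = {Grant}
Req ∉ Sat(E[a U (valid & a)]) = {Grant}, so the formula does not hold at Req.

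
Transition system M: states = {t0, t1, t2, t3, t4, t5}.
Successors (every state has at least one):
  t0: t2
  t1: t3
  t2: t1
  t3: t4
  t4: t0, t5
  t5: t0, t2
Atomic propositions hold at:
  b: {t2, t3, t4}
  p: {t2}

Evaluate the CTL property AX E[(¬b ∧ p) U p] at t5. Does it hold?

No

Sat(¬b) = {t0, t1, t5}
Sat(¬b ∧ p) = ∅
E[(¬b ∧ p) U p]: least fixpoint, start Z0 = Sat(p) = {t2}, add states in Sat(¬b ∧ p) with some successor in Z. Already a fixed point.
Sat(E[(¬b ∧ p) U p]) = {t2}
Sat(AX E[(¬b ∧ p) U p]) = {s : every successor in {t2}} = {t0}
t5 ∉ Sat(AX E[(¬b ∧ p) U p]) = {t0}, so the formula does not hold at t5.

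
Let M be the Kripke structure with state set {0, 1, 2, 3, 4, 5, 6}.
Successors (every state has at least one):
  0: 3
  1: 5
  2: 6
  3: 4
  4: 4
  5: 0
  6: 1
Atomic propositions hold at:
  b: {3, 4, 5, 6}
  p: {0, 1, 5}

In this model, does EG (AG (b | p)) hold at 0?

Sat(b | p) = {0, 1, 3, 4, 5, 6}
AG (b | p): greatest fixpoint, start Z0 = {0, 1, 3, 4, 5, 6}, keep only states in Sat with every successor in Z. Already a fixed point.
Sat(AG (b | p)) = {0, 1, 3, 4, 5, 6}
EG (AG (b | p)): greatest fixpoint, start Z0 = {0, 1, 3, 4, 5, 6}, keep only states in Sat with some successor in Z. Already a fixed point.
Sat(EG (AG (b | p))) = {0, 1, 3, 4, 5, 6}
0 ∈ Sat(EG (AG (b | p))) = {0, 1, 3, 4, 5, 6}, so the formula holds at 0.

Yes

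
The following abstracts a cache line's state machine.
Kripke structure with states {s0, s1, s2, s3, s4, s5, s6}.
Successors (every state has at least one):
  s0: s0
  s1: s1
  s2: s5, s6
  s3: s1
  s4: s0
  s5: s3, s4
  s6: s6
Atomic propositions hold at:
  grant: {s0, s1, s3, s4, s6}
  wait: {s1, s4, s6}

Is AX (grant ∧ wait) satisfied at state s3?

Sat(grant ∧ wait) = {s1, s4, s6}
Sat(AX (grant ∧ wait)) = {s : every successor in {s1, s4, s6}} = {s1, s3, s6}
s3 ∈ Sat(AX (grant ∧ wait)) = {s1, s3, s6}, so the formula holds at s3.

Yes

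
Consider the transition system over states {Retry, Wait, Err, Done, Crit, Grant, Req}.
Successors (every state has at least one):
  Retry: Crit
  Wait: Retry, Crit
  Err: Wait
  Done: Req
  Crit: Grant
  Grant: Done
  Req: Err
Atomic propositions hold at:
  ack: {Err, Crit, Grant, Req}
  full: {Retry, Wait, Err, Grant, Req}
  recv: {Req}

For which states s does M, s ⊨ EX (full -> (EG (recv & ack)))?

{Retry, Wait, Grant}

Sat(recv & ack) = {Req}
EG (recv & ack): greatest fixpoint, start Z0 = {Req}, keep only states in Sat with some successor in Z. Z1 = ∅; fixed.
Sat(EG (recv & ack)) = ∅
Sat(full -> (EG (recv & ack))) = {Done, Crit}
Sat(EX (full -> (EG (recv & ack)))) = {s : some successor in {Done, Crit}} = {Retry, Wait, Grant}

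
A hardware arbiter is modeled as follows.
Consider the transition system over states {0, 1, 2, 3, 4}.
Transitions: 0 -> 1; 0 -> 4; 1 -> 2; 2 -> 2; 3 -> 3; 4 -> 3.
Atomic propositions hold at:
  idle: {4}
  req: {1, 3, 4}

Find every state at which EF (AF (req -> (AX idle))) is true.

Sat(AX idle) = {s : every successor in {4}} = ∅
Sat(req -> (AX idle)) = {0, 2}
AF (req -> (AX idle)): least fixpoint, start Z0 = {0, 2}, add states with every successor in Z. Z1 = {0, 1, 2}; fixed.
Sat(AF (req -> (AX idle))) = {0, 1, 2}
EF (AF (req -> (AX idle))): least fixpoint, start Z0 = {0, 1, 2}, add states with some successor in Z. Already a fixed point.
Sat(EF (AF (req -> (AX idle)))) = {0, 1, 2}

{0, 1, 2}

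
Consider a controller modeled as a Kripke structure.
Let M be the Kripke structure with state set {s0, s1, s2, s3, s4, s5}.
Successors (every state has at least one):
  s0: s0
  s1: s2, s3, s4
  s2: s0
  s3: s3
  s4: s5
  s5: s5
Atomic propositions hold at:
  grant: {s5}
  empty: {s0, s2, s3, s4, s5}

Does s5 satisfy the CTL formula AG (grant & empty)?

Sat(grant & empty) = {s5}
AG (grant & empty): greatest fixpoint, start Z0 = {s5}, keep only states in Sat with every successor in Z. Already a fixed point.
Sat(AG (grant & empty)) = {s5}
s5 ∈ Sat(AG (grant & empty)) = {s5}, so the formula holds at s5.

Yes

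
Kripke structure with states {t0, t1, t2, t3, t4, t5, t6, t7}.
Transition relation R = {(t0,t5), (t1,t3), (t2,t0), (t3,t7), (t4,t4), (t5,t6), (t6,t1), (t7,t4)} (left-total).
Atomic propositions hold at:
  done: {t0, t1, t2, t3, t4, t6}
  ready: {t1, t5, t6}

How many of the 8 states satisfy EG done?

EG done: greatest fixpoint, start Z0 = {t0, t1, t2, t3, t4, t6}, keep only states in Sat with some successor in Z. Z1 = {t1, t2, t4, t6}; Z2 = {t4, t6}; Z3 = {t4}; fixed.
Sat(EG done) = {t4}
|Sat(EG done)| = |{t4}| = 1.

1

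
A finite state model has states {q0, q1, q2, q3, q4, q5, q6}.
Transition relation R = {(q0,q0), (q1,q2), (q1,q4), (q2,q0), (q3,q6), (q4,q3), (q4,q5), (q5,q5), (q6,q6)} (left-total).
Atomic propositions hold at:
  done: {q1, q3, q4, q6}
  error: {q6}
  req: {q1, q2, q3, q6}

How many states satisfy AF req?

4

AF req: least fixpoint, start Z0 = {q1, q2, q3, q6}, add states with every successor in Z. Already a fixed point.
Sat(AF req) = {q1, q2, q3, q6}
|Sat(AF req)| = |{q1, q2, q3, q6}| = 4.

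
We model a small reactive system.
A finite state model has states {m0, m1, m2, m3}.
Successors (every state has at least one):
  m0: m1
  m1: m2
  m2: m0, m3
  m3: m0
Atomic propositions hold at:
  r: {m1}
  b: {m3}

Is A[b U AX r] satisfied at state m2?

No

Sat(AX r) = {s : every successor in {m1}} = {m0}
A[b U AX r]: least fixpoint, start Z0 = Sat(AX r) = {m0}, add states in Sat(b) with every successor in Z. Z1 = {m0, m3}; fixed.
Sat(A[b U AX r]) = {m0, m3}
m2 ∉ Sat(A[b U AX r]) = {m0, m3}, so the formula does not hold at m2.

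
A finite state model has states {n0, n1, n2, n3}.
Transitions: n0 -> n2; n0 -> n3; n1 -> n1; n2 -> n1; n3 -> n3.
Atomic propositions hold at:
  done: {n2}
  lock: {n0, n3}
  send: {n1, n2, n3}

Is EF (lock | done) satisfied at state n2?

Sat(lock | done) = {n0, n2, n3}
EF (lock | done): least fixpoint, start Z0 = {n0, n2, n3}, add states with some successor in Z. Already a fixed point.
Sat(EF (lock | done)) = {n0, n2, n3}
n2 ∈ Sat(EF (lock | done)) = {n0, n2, n3}, so the formula holds at n2.

Yes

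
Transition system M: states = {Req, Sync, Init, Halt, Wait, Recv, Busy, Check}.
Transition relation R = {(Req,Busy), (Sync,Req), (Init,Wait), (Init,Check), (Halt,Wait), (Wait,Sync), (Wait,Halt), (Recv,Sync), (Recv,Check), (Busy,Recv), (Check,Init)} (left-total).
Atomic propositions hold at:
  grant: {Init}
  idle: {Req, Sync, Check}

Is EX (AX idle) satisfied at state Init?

No

Sat(AX idle) = {s : every successor in {Req, Sync, Check}} = {Sync, Recv}
Sat(EX (AX idle)) = {s : some successor in {Sync, Recv}} = {Wait, Recv, Busy}
Init ∉ Sat(EX (AX idle)) = {Wait, Recv, Busy}, so the formula does not hold at Init.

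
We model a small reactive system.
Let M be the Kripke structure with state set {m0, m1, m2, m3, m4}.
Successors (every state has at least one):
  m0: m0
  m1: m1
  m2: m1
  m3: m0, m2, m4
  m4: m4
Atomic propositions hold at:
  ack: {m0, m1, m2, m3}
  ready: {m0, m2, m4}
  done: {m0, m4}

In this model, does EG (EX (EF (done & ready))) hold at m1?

Sat(done & ready) = {m0, m4}
EF (done & ready): least fixpoint, start Z0 = {m0, m4}, add states with some successor in Z. Z1 = {m0, m3, m4}; fixed.
Sat(EF (done & ready)) = {m0, m3, m4}
Sat(EX (EF (done & ready))) = {s : some successor in {m0, m3, m4}} = {m0, m3, m4}
EG (EX (EF (done & ready))): greatest fixpoint, start Z0 = {m0, m3, m4}, keep only states in Sat with some successor in Z. Already a fixed point.
Sat(EG (EX (EF (done & ready)))) = {m0, m3, m4}
m1 ∉ Sat(EG (EX (EF (done & ready)))) = {m0, m3, m4}, so the formula does not hold at m1.

No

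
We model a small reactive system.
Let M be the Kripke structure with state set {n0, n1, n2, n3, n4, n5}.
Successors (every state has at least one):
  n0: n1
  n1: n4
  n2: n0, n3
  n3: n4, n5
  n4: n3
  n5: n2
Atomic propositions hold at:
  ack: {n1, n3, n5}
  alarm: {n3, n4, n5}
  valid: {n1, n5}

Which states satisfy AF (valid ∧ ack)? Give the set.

Sat(valid ∧ ack) = {n1, n5}
AF (valid ∧ ack): least fixpoint, start Z0 = {n1, n5}, add states with every successor in Z. Z1 = {n0, n1, n5}; fixed.
Sat(AF (valid ∧ ack)) = {n0, n1, n5}

{n0, n1, n5}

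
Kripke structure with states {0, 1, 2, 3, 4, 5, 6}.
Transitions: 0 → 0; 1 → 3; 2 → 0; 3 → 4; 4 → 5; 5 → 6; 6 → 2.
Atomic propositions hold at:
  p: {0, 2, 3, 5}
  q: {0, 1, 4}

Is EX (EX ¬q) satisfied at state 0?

Sat(¬q) = {2, 3, 5, 6}
Sat(EX ¬q) = {s : some successor in {2, 3, 5, 6}} = {1, 4, 5, 6}
Sat(EX (EX ¬q)) = {s : some successor in {1, 4, 5, 6}} = {3, 4, 5}
0 ∉ Sat(EX (EX ¬q)) = {3, 4, 5}, so the formula does not hold at 0.

No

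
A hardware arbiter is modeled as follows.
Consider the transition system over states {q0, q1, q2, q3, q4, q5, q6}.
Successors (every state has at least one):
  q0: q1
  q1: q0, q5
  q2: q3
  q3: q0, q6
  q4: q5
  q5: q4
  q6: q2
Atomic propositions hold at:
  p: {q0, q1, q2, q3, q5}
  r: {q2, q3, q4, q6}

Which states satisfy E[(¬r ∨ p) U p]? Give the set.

{q0, q1, q2, q3, q5}

Sat(¬r) = {q0, q1, q5}
Sat(¬r ∨ p) = {q0, q1, q2, q3, q5}
E[(¬r ∨ p) U p]: least fixpoint, start Z0 = Sat(p) = {q0, q1, q2, q3, q5}, add states in Sat(¬r ∨ p) with some successor in Z. Already a fixed point.
Sat(E[(¬r ∨ p) U p]) = {q0, q1, q2, q3, q5}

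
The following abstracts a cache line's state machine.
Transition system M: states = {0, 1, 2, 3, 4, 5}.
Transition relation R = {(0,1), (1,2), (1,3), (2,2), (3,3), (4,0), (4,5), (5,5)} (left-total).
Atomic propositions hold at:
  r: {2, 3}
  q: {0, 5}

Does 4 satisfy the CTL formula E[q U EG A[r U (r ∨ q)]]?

Sat(r ∨ q) = {0, 2, 3, 5}
A[r U (r ∨ q)]: least fixpoint, start Z0 = Sat((r ∨ q)) = {0, 2, 3, 5}, add states in Sat(r) with every successor in Z. Already a fixed point.
Sat(A[r U (r ∨ q)]) = {0, 2, 3, 5}
EG A[r U (r ∨ q)]: greatest fixpoint, start Z0 = {0, 2, 3, 5}, keep only states in Sat with some successor in Z. Z1 = {2, 3, 5}; fixed.
Sat(EG A[r U (r ∨ q)]) = {2, 3, 5}
E[q U EG A[r U (r ∨ q)]]: least fixpoint, start Z0 = Sat(EG A[r U (r ∨ q)]) = {2, 3, 5}, add states in Sat(q) with some successor in Z. Already a fixed point.
Sat(E[q U EG A[r U (r ∨ q)]]) = {2, 3, 5}
4 ∉ Sat(E[q U EG A[r U (r ∨ q)]]) = {2, 3, 5}, so the formula does not hold at 4.

No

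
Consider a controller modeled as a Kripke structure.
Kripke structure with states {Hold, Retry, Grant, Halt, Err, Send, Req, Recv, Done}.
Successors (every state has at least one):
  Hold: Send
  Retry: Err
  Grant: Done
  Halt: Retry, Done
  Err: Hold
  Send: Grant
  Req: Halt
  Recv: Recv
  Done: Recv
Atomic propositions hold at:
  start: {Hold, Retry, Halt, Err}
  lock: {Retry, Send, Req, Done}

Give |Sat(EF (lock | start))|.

8

Sat(lock | start) = {Hold, Retry, Halt, Err, Send, Req, Done}
EF (lock | start): least fixpoint, start Z0 = {Hold, Retry, Halt, Err, Send, Req, Done}, add states with some successor in Z. Z1 = {Hold, Retry, Grant, Halt, Err, Send, Req, Done}; fixed.
Sat(EF (lock | start)) = {Hold, Retry, Grant, Halt, Err, Send, Req, Done}
|Sat(EF (lock | start))| = |{Hold, Retry, Grant, Halt, Err, Send, Req, Done}| = 8.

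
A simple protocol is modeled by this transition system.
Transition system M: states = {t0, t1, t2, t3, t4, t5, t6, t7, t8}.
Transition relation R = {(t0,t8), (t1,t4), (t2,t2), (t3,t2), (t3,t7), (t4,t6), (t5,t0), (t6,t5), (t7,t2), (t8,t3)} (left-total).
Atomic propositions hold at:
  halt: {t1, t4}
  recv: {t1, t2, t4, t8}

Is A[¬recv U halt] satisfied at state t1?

Sat(¬recv) = {t0, t3, t5, t6, t7}
A[¬recv U halt]: least fixpoint, start Z0 = Sat(halt) = {t1, t4}, add states in Sat(¬recv) with every successor in Z. Already a fixed point.
Sat(A[¬recv U halt]) = {t1, t4}
t1 ∈ Sat(A[¬recv U halt]) = {t1, t4}, so the formula holds at t1.

Yes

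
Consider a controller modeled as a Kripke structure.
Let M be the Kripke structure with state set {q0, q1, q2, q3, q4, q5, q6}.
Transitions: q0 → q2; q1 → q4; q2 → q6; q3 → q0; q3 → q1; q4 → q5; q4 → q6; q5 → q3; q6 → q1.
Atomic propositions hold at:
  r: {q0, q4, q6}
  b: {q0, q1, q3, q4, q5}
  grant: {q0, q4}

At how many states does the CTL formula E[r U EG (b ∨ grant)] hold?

5

Sat(b ∨ grant) = {q0, q1, q3, q4, q5}
EG (b ∨ grant): greatest fixpoint, start Z0 = {q0, q1, q3, q4, q5}, keep only states in Sat with some successor in Z. Z1 = {q1, q3, q4, q5}; fixed.
Sat(EG (b ∨ grant)) = {q1, q3, q4, q5}
E[r U EG (b ∨ grant)]: least fixpoint, start Z0 = Sat(EG (b ∨ grant)) = {q1, q3, q4, q5}, add states in Sat(r) with some successor in Z. Z1 = {q1, q3, q4, q5, q6}; fixed.
Sat(E[r U EG (b ∨ grant)]) = {q1, q3, q4, q5, q6}
|Sat(E[r U EG (b ∨ grant)])| = |{q1, q3, q4, q5, q6}| = 5.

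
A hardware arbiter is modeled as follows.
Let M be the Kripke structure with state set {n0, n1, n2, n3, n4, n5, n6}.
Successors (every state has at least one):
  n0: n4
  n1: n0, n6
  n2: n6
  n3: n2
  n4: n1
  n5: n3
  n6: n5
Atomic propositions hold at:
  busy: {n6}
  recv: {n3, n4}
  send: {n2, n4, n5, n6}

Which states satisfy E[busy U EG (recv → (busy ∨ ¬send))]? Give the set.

Sat(¬send) = {n0, n1, n3}
Sat(busy ∨ ¬send) = {n0, n1, n3, n6}
Sat(recv → (busy ∨ ¬send)) = {n0, n1, n2, n3, n5, n6}
EG (recv → (busy ∨ ¬send)): greatest fixpoint, start Z0 = {n0, n1, n2, n3, n5, n6}, keep only states in Sat with some successor in Z. Z1 = {n1, n2, n3, n5, n6}; fixed.
Sat(EG (recv → (busy ∨ ¬send))) = {n1, n2, n3, n5, n6}
E[busy U EG (recv → (busy ∨ ¬send))]: least fixpoint, start Z0 = Sat(EG (recv → (busy ∨ ¬send))) = {n1, n2, n3, n5, n6}, add states in Sat(busy) with some successor in Z. Already a fixed point.
Sat(E[busy U EG (recv → (busy ∨ ¬send))]) = {n1, n2, n3, n5, n6}

{n1, n2, n3, n5, n6}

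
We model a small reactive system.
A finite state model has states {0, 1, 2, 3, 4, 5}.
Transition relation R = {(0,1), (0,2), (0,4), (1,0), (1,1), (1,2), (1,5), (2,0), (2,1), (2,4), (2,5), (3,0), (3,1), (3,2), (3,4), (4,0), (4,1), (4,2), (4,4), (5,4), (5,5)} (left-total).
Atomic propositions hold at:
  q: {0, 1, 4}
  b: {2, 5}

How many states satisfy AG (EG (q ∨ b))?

5

Sat(q ∨ b) = {0, 1, 2, 4, 5}
EG (q ∨ b): greatest fixpoint, start Z0 = {0, 1, 2, 4, 5}, keep only states in Sat with some successor in Z. Already a fixed point.
Sat(EG (q ∨ b)) = {0, 1, 2, 4, 5}
AG (EG (q ∨ b)): greatest fixpoint, start Z0 = {0, 1, 2, 4, 5}, keep only states in Sat with every successor in Z. Already a fixed point.
Sat(AG (EG (q ∨ b))) = {0, 1, 2, 4, 5}
|Sat(AG (EG (q ∨ b)))| = |{0, 1, 2, 4, 5}| = 5.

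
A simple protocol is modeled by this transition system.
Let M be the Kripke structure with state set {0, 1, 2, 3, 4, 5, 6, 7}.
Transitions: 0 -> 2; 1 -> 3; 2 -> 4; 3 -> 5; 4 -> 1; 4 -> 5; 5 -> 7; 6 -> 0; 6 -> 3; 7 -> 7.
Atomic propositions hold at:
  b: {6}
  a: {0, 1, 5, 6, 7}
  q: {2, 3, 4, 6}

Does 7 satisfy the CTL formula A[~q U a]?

Yes

Sat(~q) = {0, 1, 5, 7}
A[~q U a]: least fixpoint, start Z0 = Sat(a) = {0, 1, 5, 6, 7}, add states in Sat(~q) with every successor in Z. Already a fixed point.
Sat(A[~q U a]) = {0, 1, 5, 6, 7}
7 ∈ Sat(A[~q U a]) = {0, 1, 5, 6, 7}, so the formula holds at 7.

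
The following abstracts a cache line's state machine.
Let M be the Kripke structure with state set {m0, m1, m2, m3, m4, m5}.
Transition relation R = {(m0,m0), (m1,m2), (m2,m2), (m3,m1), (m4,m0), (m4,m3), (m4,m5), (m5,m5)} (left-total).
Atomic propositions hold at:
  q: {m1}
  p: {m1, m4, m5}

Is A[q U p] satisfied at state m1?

A[q U p]: least fixpoint, start Z0 = Sat(p) = {m1, m4, m5}, add states in Sat(q) with every successor in Z. Already a fixed point.
Sat(A[q U p]) = {m1, m4, m5}
m1 ∈ Sat(A[q U p]) = {m1, m4, m5}, so the formula holds at m1.

Yes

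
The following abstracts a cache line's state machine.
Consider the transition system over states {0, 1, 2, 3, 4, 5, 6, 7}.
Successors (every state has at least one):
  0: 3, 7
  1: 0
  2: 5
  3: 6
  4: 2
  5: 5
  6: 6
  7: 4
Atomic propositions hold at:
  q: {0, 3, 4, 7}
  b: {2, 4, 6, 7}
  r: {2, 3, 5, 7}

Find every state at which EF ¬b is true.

Sat(¬b) = {0, 1, 3, 5}
EF ¬b: least fixpoint, start Z0 = {0, 1, 3, 5}, add states with some successor in Z. Z1 = {0, 1, 2, 3, 5}; Z2 = {0, 1, 2, 3, 4, 5}; Z3 = {0, 1, 2, 3, 4, 5, 7}; fixed.
Sat(EF ¬b) = {0, 1, 2, 3, 4, 5, 7}

{0, 1, 2, 3, 4, 5, 7}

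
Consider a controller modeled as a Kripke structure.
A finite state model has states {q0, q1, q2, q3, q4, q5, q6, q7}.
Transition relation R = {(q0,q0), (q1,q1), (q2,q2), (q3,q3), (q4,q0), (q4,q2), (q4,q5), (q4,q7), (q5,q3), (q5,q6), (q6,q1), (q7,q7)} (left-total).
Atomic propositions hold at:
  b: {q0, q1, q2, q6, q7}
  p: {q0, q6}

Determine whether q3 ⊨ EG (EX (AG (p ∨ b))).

No

Sat(p ∨ b) = {q0, q1, q2, q6, q7}
AG (p ∨ b): greatest fixpoint, start Z0 = {q0, q1, q2, q6, q7}, keep only states in Sat with every successor in Z. Already a fixed point.
Sat(AG (p ∨ b)) = {q0, q1, q2, q6, q7}
Sat(EX (AG (p ∨ b))) = {s : some successor in {q0, q1, q2, q6, q7}} = {q0, q1, q2, q4, q5, q6, q7}
EG (EX (AG (p ∨ b))): greatest fixpoint, start Z0 = {q0, q1, q2, q4, q5, q6, q7}, keep only states in Sat with some successor in Z. Already a fixed point.
Sat(EG (EX (AG (p ∨ b)))) = {q0, q1, q2, q4, q5, q6, q7}
q3 ∉ Sat(EG (EX (AG (p ∨ b)))) = {q0, q1, q2, q4, q5, q6, q7}, so the formula does not hold at q3.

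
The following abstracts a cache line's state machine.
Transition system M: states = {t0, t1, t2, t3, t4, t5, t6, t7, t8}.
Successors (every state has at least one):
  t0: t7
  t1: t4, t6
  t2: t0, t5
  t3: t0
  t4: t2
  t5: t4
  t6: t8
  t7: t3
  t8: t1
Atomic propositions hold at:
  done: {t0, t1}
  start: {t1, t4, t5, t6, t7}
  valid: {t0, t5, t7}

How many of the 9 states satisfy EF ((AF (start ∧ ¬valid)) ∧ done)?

Sat(¬valid) = {t1, t2, t3, t4, t6, t8}
Sat(start ∧ ¬valid) = {t1, t4, t6}
AF (start ∧ ¬valid): least fixpoint, start Z0 = {t1, t4, t6}, add states with every successor in Z. Z1 = {t1, t4, t5, t6, t8}; fixed.
Sat(AF (start ∧ ¬valid)) = {t1, t4, t5, t6, t8}
Sat((AF (start ∧ ¬valid)) ∧ done) = {t1}
EF ((AF (start ∧ ¬valid)) ∧ done): least fixpoint, start Z0 = {t1}, add states with some successor in Z. Z1 = {t1, t8}; Z2 = {t1, t6, t8}; fixed.
Sat(EF ((AF (start ∧ ¬valid)) ∧ done)) = {t1, t6, t8}
|Sat(EF ((AF (start ∧ ¬valid)) ∧ done))| = |{t1, t6, t8}| = 3.

3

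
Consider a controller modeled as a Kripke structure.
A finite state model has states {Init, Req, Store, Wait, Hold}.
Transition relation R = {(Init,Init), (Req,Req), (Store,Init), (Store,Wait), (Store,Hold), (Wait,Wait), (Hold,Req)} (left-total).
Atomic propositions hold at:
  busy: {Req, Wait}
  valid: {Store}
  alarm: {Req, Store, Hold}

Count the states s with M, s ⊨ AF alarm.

AF alarm: least fixpoint, start Z0 = {Req, Store, Hold}, add states with every successor in Z. Already a fixed point.
Sat(AF alarm) = {Req, Store, Hold}
|Sat(AF alarm)| = |{Req, Store, Hold}| = 3.

3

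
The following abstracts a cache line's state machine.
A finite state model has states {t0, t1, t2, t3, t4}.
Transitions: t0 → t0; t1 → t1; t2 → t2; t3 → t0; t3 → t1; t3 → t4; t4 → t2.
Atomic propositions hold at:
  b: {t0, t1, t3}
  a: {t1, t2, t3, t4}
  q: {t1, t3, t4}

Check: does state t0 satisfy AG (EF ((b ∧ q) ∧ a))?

No

Sat(b ∧ q) = {t1, t3}
Sat((b ∧ q) ∧ a) = {t1, t3}
EF ((b ∧ q) ∧ a): least fixpoint, start Z0 = {t1, t3}, add states with some successor in Z. Already a fixed point.
Sat(EF ((b ∧ q) ∧ a)) = {t1, t3}
AG (EF ((b ∧ q) ∧ a)): greatest fixpoint, start Z0 = {t1, t3}, keep only states in Sat with every successor in Z. Z1 = {t1}; fixed.
Sat(AG (EF ((b ∧ q) ∧ a))) = {t1}
t0 ∉ Sat(AG (EF ((b ∧ q) ∧ a))) = {t1}, so the formula does not hold at t0.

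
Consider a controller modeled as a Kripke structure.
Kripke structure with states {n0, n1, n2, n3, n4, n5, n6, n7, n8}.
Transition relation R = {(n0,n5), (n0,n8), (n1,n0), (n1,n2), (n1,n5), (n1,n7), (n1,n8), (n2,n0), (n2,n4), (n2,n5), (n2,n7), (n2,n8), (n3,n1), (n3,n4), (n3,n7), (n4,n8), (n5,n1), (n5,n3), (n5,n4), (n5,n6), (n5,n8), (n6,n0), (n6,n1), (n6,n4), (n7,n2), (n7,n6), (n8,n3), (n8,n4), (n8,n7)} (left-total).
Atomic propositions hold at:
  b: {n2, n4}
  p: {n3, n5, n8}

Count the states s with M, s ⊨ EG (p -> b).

4

Sat(p -> b) = {n0, n1, n2, n4, n6, n7}
EG (p -> b): greatest fixpoint, start Z0 = {n0, n1, n2, n4, n6, n7}, keep only states in Sat with some successor in Z. Z1 = {n1, n2, n6, n7}; fixed.
Sat(EG (p -> b)) = {n1, n2, n6, n7}
|Sat(EG (p -> b))| = |{n1, n2, n6, n7}| = 4.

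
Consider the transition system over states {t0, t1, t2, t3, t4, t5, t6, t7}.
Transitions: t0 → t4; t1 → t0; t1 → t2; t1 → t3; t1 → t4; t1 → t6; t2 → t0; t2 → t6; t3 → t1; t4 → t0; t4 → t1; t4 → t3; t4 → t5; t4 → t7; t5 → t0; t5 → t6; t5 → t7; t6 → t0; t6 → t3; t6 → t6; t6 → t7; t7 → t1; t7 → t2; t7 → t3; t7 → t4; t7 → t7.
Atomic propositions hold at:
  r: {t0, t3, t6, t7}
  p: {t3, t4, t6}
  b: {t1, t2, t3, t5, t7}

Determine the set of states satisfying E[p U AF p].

{t0, t1, t2, t3, t4, t6}

AF p: least fixpoint, start Z0 = {t3, t4, t6}, add states with every successor in Z. Z1 = {t0, t3, t4, t6}; Z2 = {t0, t2, t3, t4, t6}; Z3 = {t0, t1, t2, t3, t4, t6}; fixed.
Sat(AF p) = {t0, t1, t2, t3, t4, t6}
E[p U AF p]: least fixpoint, start Z0 = Sat(AF p) = {t0, t1, t2, t3, t4, t6}, add states in Sat(p) with some successor in Z. Already a fixed point.
Sat(E[p U AF p]) = {t0, t1, t2, t3, t4, t6}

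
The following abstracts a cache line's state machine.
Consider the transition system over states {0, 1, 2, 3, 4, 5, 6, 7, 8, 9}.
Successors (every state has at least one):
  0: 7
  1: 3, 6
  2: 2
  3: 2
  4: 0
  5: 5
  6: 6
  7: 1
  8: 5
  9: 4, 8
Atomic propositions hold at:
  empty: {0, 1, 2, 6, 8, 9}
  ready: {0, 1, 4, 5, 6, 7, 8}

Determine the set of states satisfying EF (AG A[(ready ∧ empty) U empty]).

{0, 1, 2, 3, 4, 6, 7, 9}

Sat(ready ∧ empty) = {0, 1, 6, 8}
A[(ready ∧ empty) U empty]: least fixpoint, start Z0 = Sat(empty) = {0, 1, 2, 6, 8, 9}, add states in Sat(ready ∧ empty) with every successor in Z. Already a fixed point.
Sat(A[(ready ∧ empty) U empty]) = {0, 1, 2, 6, 8, 9}
AG A[(ready ∧ empty) U empty]: greatest fixpoint, start Z0 = {0, 1, 2, 6, 8, 9}, keep only states in Sat with every successor in Z. Z1 = {2, 6}; fixed.
Sat(AG A[(ready ∧ empty) U empty]) = {2, 6}
EF (AG A[(ready ∧ empty) U empty]): least fixpoint, start Z0 = {2, 6}, add states with some successor in Z. Z1 = {1, 2, 3, 6}; Z2 = {1, 2, 3, 6, 7}; Z3 = {0, 1, 2, 3, 6, 7}; Z4 = {0, 1, 2, 3, 4, 6, 7}; Z5 = {0, 1, 2, 3, 4, 6, 7, 9}; fixed.
Sat(EF (AG A[(ready ∧ empty) U empty])) = {0, 1, 2, 3, 4, 6, 7, 9}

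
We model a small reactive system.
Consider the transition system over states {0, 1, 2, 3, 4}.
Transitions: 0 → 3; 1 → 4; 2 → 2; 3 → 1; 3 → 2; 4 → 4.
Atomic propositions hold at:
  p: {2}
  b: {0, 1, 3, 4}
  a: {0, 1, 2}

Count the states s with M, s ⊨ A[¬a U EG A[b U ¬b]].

1

Sat(¬a) = {3, 4}
Sat(¬b) = {2}
A[b U ¬b]: least fixpoint, start Z0 = Sat(¬b) = {2}, add states in Sat(b) with every successor in Z. Already a fixed point.
Sat(A[b U ¬b]) = {2}
EG A[b U ¬b]: greatest fixpoint, start Z0 = {2}, keep only states in Sat with some successor in Z. Already a fixed point.
Sat(EG A[b U ¬b]) = {2}
A[¬a U EG A[b U ¬b]]: least fixpoint, start Z0 = Sat(EG A[b U ¬b]) = {2}, add states in Sat(¬a) with every successor in Z. Already a fixed point.
Sat(A[¬a U EG A[b U ¬b]]) = {2}
|Sat(A[¬a U EG A[b U ¬b]])| = |{2}| = 1.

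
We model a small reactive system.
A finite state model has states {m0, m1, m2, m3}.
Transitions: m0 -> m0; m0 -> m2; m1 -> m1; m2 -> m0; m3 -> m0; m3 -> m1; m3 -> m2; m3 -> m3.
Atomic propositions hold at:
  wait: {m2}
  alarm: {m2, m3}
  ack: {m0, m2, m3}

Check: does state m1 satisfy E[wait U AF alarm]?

No

AF alarm: least fixpoint, start Z0 = {m2, m3}, add states with every successor in Z. Already a fixed point.
Sat(AF alarm) = {m2, m3}
E[wait U AF alarm]: least fixpoint, start Z0 = Sat(AF alarm) = {m2, m3}, add states in Sat(wait) with some successor in Z. Already a fixed point.
Sat(E[wait U AF alarm]) = {m2, m3}
m1 ∉ Sat(E[wait U AF alarm]) = {m2, m3}, so the formula does not hold at m1.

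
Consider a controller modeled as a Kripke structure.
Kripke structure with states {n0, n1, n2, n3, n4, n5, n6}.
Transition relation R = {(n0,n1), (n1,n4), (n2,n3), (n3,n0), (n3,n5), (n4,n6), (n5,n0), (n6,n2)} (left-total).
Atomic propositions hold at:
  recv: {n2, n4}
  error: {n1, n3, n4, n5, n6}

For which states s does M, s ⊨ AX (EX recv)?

{n0, n4}

Sat(EX recv) = {s : some successor in {n2, n4}} = {n1, n6}
Sat(AX (EX recv)) = {s : every successor in {n1, n6}} = {n0, n4}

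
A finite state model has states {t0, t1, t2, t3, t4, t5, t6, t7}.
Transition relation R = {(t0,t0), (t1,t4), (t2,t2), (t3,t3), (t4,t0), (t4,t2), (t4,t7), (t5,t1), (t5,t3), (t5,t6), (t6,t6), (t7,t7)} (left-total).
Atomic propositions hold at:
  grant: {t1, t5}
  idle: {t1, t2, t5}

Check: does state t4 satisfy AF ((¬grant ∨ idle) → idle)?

Sat(¬grant) = {t0, t2, t3, t4, t6, t7}
Sat(¬grant ∨ idle) = {t0, t1, t2, t3, t4, t5, t6, t7}
Sat((¬grant ∨ idle) → idle) = {t1, t2, t5}
AF ((¬grant ∨ idle) → idle): least fixpoint, start Z0 = {t1, t2, t5}, add states with every successor in Z. Already a fixed point.
Sat(AF ((¬grant ∨ idle) → idle)) = {t1, t2, t5}
t4 ∉ Sat(AF ((¬grant ∨ idle) → idle)) = {t1, t2, t5}, so the formula does not hold at t4.

No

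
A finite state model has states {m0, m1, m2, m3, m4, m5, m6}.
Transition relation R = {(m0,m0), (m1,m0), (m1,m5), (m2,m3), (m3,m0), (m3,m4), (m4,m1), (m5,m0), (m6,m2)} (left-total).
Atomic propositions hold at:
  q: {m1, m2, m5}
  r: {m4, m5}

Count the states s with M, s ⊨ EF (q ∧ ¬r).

Sat(¬r) = {m0, m1, m2, m3, m6}
Sat(q ∧ ¬r) = {m1, m2}
EF (q ∧ ¬r): least fixpoint, start Z0 = {m1, m2}, add states with some successor in Z. Z1 = {m1, m2, m4, m6}; Z2 = {m1, m2, m3, m4, m6}; fixed.
Sat(EF (q ∧ ¬r)) = {m1, m2, m3, m4, m6}
|Sat(EF (q ∧ ¬r))| = |{m1, m2, m3, m4, m6}| = 5.

5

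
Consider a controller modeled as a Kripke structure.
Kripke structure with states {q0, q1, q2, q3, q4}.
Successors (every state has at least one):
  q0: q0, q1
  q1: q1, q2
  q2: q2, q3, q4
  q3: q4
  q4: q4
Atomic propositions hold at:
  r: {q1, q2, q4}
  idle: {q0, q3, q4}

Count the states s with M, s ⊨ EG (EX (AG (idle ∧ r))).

Sat(idle ∧ r) = {q4}
AG (idle ∧ r): greatest fixpoint, start Z0 = {q4}, keep only states in Sat with every successor in Z. Already a fixed point.
Sat(AG (idle ∧ r)) = {q4}
Sat(EX (AG (idle ∧ r))) = {s : some successor in {q4}} = {q2, q3, q4}
EG (EX (AG (idle ∧ r))): greatest fixpoint, start Z0 = {q2, q3, q4}, keep only states in Sat with some successor in Z. Already a fixed point.
Sat(EG (EX (AG (idle ∧ r)))) = {q2, q3, q4}
|Sat(EG (EX (AG (idle ∧ r))))| = |{q2, q3, q4}| = 3.

3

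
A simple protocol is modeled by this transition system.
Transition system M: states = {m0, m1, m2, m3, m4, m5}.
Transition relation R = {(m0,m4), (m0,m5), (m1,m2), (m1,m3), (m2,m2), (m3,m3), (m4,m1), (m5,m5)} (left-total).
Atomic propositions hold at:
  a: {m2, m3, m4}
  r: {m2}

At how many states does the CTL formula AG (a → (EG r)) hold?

EG r: greatest fixpoint, start Z0 = {m2}, keep only states in Sat with some successor in Z. Already a fixed point.
Sat(EG r) = {m2}
Sat(a → (EG r)) = {m0, m1, m2, m5}
AG (a → (EG r)): greatest fixpoint, start Z0 = {m0, m1, m2, m5}, keep only states in Sat with every successor in Z. Z1 = {m2, m5}; fixed.
Sat(AG (a → (EG r))) = {m2, m5}
|Sat(AG (a → (EG r)))| = |{m2, m5}| = 2.

2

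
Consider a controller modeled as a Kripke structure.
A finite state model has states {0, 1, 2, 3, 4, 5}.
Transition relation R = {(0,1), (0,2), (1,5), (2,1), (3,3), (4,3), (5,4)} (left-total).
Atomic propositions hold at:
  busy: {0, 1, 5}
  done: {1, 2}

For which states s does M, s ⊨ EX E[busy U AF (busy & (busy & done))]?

{0, 2}

Sat(busy & done) = {1}
Sat(busy & (busy & done)) = {1}
AF (busy & (busy & done)): least fixpoint, start Z0 = {1}, add states with every successor in Z. Z1 = {1, 2}; Z2 = {0, 1, 2}; fixed.
Sat(AF (busy & (busy & done))) = {0, 1, 2}
E[busy U AF (busy & (busy & done))]: least fixpoint, start Z0 = Sat(AF (busy & (busy & done))) = {0, 1, 2}, add states in Sat(busy) with some successor in Z. Already a fixed point.
Sat(E[busy U AF (busy & (busy & done))]) = {0, 1, 2}
Sat(EX E[busy U AF (busy & (busy & done))]) = {s : some successor in {0, 1, 2}} = {0, 2}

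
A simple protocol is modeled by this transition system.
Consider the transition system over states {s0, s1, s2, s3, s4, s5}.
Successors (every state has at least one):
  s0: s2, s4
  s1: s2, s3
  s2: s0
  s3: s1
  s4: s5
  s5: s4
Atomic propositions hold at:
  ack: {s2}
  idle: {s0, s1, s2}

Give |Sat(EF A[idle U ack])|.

4

A[idle U ack]: least fixpoint, start Z0 = Sat(ack) = {s2}, add states in Sat(idle) with every successor in Z. Already a fixed point.
Sat(A[idle U ack]) = {s2}
EF A[idle U ack]: least fixpoint, start Z0 = {s2}, add states with some successor in Z. Z1 = {s0, s1, s2}; Z2 = {s0, s1, s2, s3}; fixed.
Sat(EF A[idle U ack]) = {s0, s1, s2, s3}
|Sat(EF A[idle U ack])| = |{s0, s1, s2, s3}| = 4.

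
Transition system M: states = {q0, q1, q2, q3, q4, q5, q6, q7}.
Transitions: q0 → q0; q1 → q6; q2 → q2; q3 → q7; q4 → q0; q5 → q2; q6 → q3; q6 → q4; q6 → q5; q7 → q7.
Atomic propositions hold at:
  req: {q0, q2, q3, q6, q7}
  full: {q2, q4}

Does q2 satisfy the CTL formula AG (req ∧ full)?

Sat(req ∧ full) = {q2}
AG (req ∧ full): greatest fixpoint, start Z0 = {q2}, keep only states in Sat with every successor in Z. Already a fixed point.
Sat(AG (req ∧ full)) = {q2}
q2 ∈ Sat(AG (req ∧ full)) = {q2}, so the formula holds at q2.

Yes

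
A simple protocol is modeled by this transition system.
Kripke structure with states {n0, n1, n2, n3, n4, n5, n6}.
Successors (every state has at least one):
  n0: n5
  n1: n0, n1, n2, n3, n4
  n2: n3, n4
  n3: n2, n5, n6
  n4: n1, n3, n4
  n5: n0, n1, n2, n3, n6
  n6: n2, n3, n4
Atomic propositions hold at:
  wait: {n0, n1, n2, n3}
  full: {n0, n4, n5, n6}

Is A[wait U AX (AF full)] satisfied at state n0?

AF full: least fixpoint, start Z0 = {n0, n4, n5, n6}, add states with every successor in Z. Already a fixed point.
Sat(AF full) = {n0, n4, n5, n6}
Sat(AX (AF full)) = {s : every successor in {n0, n4, n5, n6}} = {n0}
A[wait U AX (AF full)]: least fixpoint, start Z0 = Sat(AX (AF full)) = {n0}, add states in Sat(wait) with every successor in Z. Already a fixed point.
Sat(A[wait U AX (AF full)]) = {n0}
n0 ∈ Sat(A[wait U AX (AF full)]) = {n0}, so the formula holds at n0.

Yes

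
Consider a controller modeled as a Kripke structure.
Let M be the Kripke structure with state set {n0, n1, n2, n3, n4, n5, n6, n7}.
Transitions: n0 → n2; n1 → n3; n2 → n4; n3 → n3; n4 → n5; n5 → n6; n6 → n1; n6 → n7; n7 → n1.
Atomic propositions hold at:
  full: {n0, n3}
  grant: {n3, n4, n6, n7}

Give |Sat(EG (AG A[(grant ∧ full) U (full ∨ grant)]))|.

1

Sat(grant ∧ full) = {n3}
Sat(full ∨ grant) = {n0, n3, n4, n6, n7}
A[(grant ∧ full) U (full ∨ grant)]: least fixpoint, start Z0 = Sat((full ∨ grant)) = {n0, n3, n4, n6, n7}, add states in Sat(grant ∧ full) with every successor in Z. Already a fixed point.
Sat(A[(grant ∧ full) U (full ∨ grant)]) = {n0, n3, n4, n6, n7}
AG A[(grant ∧ full) U (full ∨ grant)]: greatest fixpoint, start Z0 = {n0, n3, n4, n6, n7}, keep only states in Sat with every successor in Z. Z1 = {n3}; fixed.
Sat(AG A[(grant ∧ full) U (full ∨ grant)]) = {n3}
EG (AG A[(grant ∧ full) U (full ∨ grant)]): greatest fixpoint, start Z0 = {n3}, keep only states in Sat with some successor in Z. Already a fixed point.
Sat(EG (AG A[(grant ∧ full) U (full ∨ grant)])) = {n3}
|Sat(EG (AG A[(grant ∧ full) U (full ∨ grant)]))| = |{n3}| = 1.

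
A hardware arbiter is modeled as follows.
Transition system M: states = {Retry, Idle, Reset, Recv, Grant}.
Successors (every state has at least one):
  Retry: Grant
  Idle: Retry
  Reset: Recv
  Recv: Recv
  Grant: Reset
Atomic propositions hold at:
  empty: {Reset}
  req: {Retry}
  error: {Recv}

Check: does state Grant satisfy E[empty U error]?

No

E[empty U error]: least fixpoint, start Z0 = Sat(error) = {Recv}, add states in Sat(empty) with some successor in Z. Z1 = {Reset, Recv}; fixed.
Sat(E[empty U error]) = {Reset, Recv}
Grant ∉ Sat(E[empty U error]) = {Reset, Recv}, so the formula does not hold at Grant.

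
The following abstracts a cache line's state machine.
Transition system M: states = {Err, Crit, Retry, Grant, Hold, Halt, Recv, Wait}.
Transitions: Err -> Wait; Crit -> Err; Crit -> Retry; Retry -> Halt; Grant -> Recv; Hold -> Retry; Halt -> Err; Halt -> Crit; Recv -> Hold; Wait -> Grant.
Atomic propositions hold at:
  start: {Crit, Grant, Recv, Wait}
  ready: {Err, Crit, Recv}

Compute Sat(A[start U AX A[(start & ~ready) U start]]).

Sat(~ready) = {Retry, Grant, Hold, Halt, Wait}
Sat(start & ~ready) = {Grant, Wait}
A[(start & ~ready) U start]: least fixpoint, start Z0 = Sat(start) = {Crit, Grant, Recv, Wait}, add states in Sat(start & ~ready) with every successor in Z. Already a fixed point.
Sat(A[(start & ~ready) U start]) = {Crit, Grant, Recv, Wait}
Sat(AX A[(start & ~ready) U start]) = {s : every successor in {Crit, Grant, Recv, Wait}} = {Err, Grant, Wait}
A[start U AX A[(start & ~ready) U start]]: least fixpoint, start Z0 = Sat(AX A[(start & ~ready) U start]) = {Err, Grant, Wait}, add states in Sat(start) with every successor in Z. Already a fixed point.
Sat(A[start U AX A[(start & ~ready) U start]]) = {Err, Grant, Wait}

{Err, Grant, Wait}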